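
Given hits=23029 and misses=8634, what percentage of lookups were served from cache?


Formula: hit rate = hits / (hits + misses) * 100
hit rate = 23029 / (23029 + 8634) * 100
hit rate = 23029 / 31663 * 100
hit rate = 72.73%

72.73%


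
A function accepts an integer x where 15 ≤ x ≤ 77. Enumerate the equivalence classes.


Valid range: [15, 77]
Class 1: x < 15 — invalid
Class 2: 15 ≤ x ≤ 77 — valid
Class 3: x > 77 — invalid
Total equivalence classes: 3

3 equivalence classes


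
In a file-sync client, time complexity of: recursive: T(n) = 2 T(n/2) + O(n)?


Reasoning: master theorem case 2 (merge-sort recurrence)
Complexity: O(n log n)

O(n log n)


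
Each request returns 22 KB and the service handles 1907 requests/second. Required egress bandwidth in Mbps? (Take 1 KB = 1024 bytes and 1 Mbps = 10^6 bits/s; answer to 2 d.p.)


Formula: Mbps = payload_bytes * RPS * 8 / 1e6
Payload per request = 22 KB = 22 * 1024 = 22528 bytes
Total bytes/sec = 22528 * 1907 = 42960896
Total bits/sec = 42960896 * 8 = 343687168
Mbps = 343687168 / 1e6 = 343.69

343.69 Mbps


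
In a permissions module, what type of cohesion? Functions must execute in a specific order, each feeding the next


Reasoning: Output of one is input to next
Type: Sequential cohesion

Sequential cohesion


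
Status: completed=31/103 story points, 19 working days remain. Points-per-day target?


Formula: Required rate = Remaining points / Days left
Remaining = 103 - 31 = 72 points
Required rate = 72 / 19 = 3.79 points/day

3.79 points/day


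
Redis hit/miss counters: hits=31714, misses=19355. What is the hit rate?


Formula: hit rate = hits / (hits + misses) * 100
hit rate = 31714 / (31714 + 19355) * 100
hit rate = 31714 / 51069 * 100
hit rate = 62.1%

62.1%


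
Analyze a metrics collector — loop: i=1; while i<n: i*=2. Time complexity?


Reasoning: i doubles each step so iterations are log2(n)
Complexity: O(log n)

O(log n)


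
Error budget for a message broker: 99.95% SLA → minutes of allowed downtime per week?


Formula: allowed downtime = period * (100 - SLA) / 100
Period (week) = 10080 minutes
Unavailability fraction = (100 - 99.95) / 100
Allowed downtime = 10080 * (100 - 99.95) / 100
Allowed downtime = 5.04 minutes

5.04 minutes


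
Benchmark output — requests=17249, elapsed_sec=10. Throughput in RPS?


Formula: throughput = requests / seconds
throughput = 17249 / 10
throughput = 1724.9 requests/second

1724.9 requests/second


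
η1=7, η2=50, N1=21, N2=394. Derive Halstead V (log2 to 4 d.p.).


Formula: V = N * log2(η), where N = N1 + N2 and η = η1 + η2
η = 7 + 50 = 57
N = 21 + 394 = 415
log2(57) ≈ 5.8329
V = 415 * 5.8329 = 2420.65

2420.65


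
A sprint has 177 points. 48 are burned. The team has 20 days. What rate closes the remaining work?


Formula: Required rate = Remaining points / Days left
Remaining = 177 - 48 = 129 points
Required rate = 129 / 20 = 6.45 points/day

6.45 points/day


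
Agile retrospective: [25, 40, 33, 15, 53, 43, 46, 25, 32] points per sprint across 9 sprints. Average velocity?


Formula: Avg velocity = Total points / Number of sprints
Points: [25, 40, 33, 15, 53, 43, 46, 25, 32]
Sum = 25 + 40 + 33 + 15 + 53 + 43 + 46 + 25 + 32 = 312
Avg velocity = 312 / 9 = 34.67 points/sprint

34.67 points/sprint


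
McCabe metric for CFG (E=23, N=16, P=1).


Formula: V(G) = E - N + 2P
V(G) = 23 - 16 + 2*1
V(G) = 7 + 2
V(G) = 9

9


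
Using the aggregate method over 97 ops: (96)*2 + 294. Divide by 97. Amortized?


Formula: Amortized cost = Total cost / Operations
Total cost = (96 * 2) + (1 * 294)
Total cost = 192 + 294 = 486
Amortized = 486 / 97 = 5.0103

5.0103


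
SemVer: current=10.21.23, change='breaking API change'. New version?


Current: 10.21.23
Change category: 'breaking API change' → major bump
SemVer rule: major bump → increment MAJOR, reset MINOR and PATCH to 0
New: 11.0.0

11.0.0


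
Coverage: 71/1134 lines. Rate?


Coverage = covered / total * 100
Coverage = 71 / 1134 * 100
Coverage = 6.26%

6.26%


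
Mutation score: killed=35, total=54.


Mutation score = killed / total * 100
Mutation score = 35 / 54 * 100
Mutation score = 64.81%

64.81%


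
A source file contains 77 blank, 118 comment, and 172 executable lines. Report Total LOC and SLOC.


Total LOC = blank + comment + code
Total LOC = 77 + 118 + 172 = 367
SLOC (source only) = code = 172

Total LOC: 367, SLOC: 172


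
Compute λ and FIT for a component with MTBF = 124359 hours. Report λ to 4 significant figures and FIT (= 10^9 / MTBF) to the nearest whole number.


Formula: λ = 1 / MTBF; FIT = λ × 1e9 = 1e9 / MTBF
λ = 1 / 124359 ≈ 8.041e-06 failures/hour
FIT = 1e9 / 124359 ≈ 8041 failures per 1e9 hours (nearest whole number)

λ = 8.041e-06 /h, FIT = 8041


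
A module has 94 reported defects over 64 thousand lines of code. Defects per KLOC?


Defect density = defects / KLOC
Defect density = 94 / 64
Defect density = 1.469 defects/KLOC

1.469 defects/KLOC


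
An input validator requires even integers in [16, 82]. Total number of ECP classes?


Constraint: even integers in [16, 82]
Class 1: x < 16 — out-of-range invalid
Class 2: x in [16,82] but odd — wrong type invalid
Class 3: x in [16,82] and even — valid
Class 4: x > 82 — out-of-range invalid
Total equivalence classes: 4

4 equivalence classes


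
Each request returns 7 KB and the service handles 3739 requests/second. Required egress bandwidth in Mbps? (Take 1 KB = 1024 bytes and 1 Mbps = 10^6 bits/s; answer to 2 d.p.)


Formula: Mbps = payload_bytes * RPS * 8 / 1e6
Payload per request = 7 KB = 7 * 1024 = 7168 bytes
Total bytes/sec = 7168 * 3739 = 26801152
Total bits/sec = 26801152 * 8 = 214409216
Mbps = 214409216 / 1e6 = 214.41

214.41 Mbps


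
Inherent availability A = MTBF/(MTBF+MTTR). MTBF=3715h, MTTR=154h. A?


Availability = MTBF / (MTBF + MTTR)
Availability = 3715 / (3715 + 154)
Availability = 3715 / 3869
Availability = 96.0196%

96.0196%


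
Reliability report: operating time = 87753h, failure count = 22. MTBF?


Formula: MTBF = Total operating time / Number of failures
MTBF = 87753 / 22
MTBF = 3988.77 hours

3988.77 hours


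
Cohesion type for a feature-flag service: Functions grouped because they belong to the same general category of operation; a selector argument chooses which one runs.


Reasoning: Grouped by category of activity, not by data or sequence
Type: Logical cohesion

Logical cohesion


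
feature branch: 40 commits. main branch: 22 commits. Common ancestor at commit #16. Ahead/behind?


Common ancestor: commit #16
feature commits after divergence: 40 - 16 = 24
main commits after divergence: 22 - 16 = 6
feature is 24 commits ahead of main
main is 6 commits ahead of feature

feature ahead: 24, main ahead: 6


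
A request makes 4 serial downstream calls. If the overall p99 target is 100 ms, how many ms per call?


Formula: per_stage = total_budget / stages
per_stage = 100 / 4
per_stage = 25.0 ms

25.0 ms


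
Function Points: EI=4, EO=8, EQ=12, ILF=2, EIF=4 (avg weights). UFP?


UFP = EI*4 + EO*5 + EQ*4 + ILF*10 + EIF*7
UFP = 4*4 + 8*5 + 12*4 + 2*10 + 4*7
UFP = 16 + 40 + 48 + 20 + 28
UFP = 152

152


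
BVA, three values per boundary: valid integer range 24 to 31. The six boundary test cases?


Range: [24, 31]
Boundaries: just below min, min, min+1, max-1, max, just above max
Values: [23, 24, 25, 30, 31, 32]

[23, 24, 25, 30, 31, 32]


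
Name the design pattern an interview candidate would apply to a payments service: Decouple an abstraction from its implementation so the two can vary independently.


This matches the Bridge pattern

Bridge


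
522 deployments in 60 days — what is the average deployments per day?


Formula: deployments per day = releases / days
= 522 / 60
= 8.7 deploys/day
(equivalently, 60.9 deploys/week)

8.7 deploys/day


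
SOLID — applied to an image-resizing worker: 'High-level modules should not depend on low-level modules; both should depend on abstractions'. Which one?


This describes the Dependency Inversion Principle (DIP)

Dependency Inversion Principle (DIP)


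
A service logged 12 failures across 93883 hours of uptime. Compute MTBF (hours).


Formula: MTBF = Total operating time / Number of failures
MTBF = 93883 / 12
MTBF = 7823.58 hours

7823.58 hours


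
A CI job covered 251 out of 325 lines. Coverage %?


Coverage = covered / total * 100
Coverage = 251 / 325 * 100
Coverage = 77.23%

77.23%


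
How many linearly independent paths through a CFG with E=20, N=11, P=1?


Formula: V(G) = E - N + 2P
V(G) = 20 - 11 + 2*1
V(G) = 9 + 2
V(G) = 11

11


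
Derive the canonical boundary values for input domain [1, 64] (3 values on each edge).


Range: [1, 64]
Boundaries: just below min, min, min+1, max-1, max, just above max
Values: [0, 1, 2, 63, 64, 65]

[0, 1, 2, 63, 64, 65]


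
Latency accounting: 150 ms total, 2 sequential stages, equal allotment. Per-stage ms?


Formula: per_stage = total_budget / stages
per_stage = 150 / 2
per_stage = 75.0 ms

75.0 ms


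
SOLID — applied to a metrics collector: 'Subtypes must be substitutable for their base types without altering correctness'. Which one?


This describes the Liskov Substitution Principle (LSP)

Liskov Substitution Principle (LSP)


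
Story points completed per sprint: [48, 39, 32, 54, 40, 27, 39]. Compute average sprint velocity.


Formula: Avg velocity = Total points / Number of sprints
Points: [48, 39, 32, 54, 40, 27, 39]
Sum = 48 + 39 + 32 + 54 + 40 + 27 + 39 = 279
Avg velocity = 279 / 7 = 39.86 points/sprint

39.86 points/sprint


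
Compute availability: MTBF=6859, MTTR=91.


Availability = MTBF / (MTBF + MTTR)
Availability = 6859 / (6859 + 91)
Availability = 6859 / 6950
Availability = 98.6906%

98.6906%


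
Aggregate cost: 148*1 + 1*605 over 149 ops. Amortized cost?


Formula: Amortized cost = Total cost / Operations
Total cost = (148 * 1) + (1 * 605)
Total cost = 148 + 605 = 753
Amortized = 753 / 149 = 5.0537

5.0537


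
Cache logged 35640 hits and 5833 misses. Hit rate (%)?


Formula: hit rate = hits / (hits + misses) * 100
hit rate = 35640 / (35640 + 5833) * 100
hit rate = 35640 / 41473 * 100
hit rate = 85.94%

85.94%


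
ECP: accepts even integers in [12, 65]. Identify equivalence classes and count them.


Constraint: even integers in [12, 65]
Class 1: x < 12 — out-of-range invalid
Class 2: x in [12,65] but odd — wrong type invalid
Class 3: x in [12,65] and even — valid
Class 4: x > 65 — out-of-range invalid
Total equivalence classes: 4

4 equivalence classes


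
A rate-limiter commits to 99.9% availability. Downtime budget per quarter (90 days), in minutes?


Formula: allowed downtime = period * (100 - SLA) / 100
Period (quarter (90 days)) = 129600 minutes
Unavailability fraction = (100 - 99.9) / 100
Allowed downtime = 129600 * (100 - 99.9) / 100
Allowed downtime = 129.6 minutes

129.6 minutes


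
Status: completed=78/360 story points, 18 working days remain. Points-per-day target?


Formula: Required rate = Remaining points / Days left
Remaining = 360 - 78 = 282 points
Required rate = 282 / 18 = 15.67 points/day

15.67 points/day


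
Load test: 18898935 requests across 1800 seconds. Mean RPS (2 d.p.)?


Formula: throughput = requests / seconds
throughput = 18898935 / 1800
throughput = 10499.41 requests/second

10499.41 requests/second


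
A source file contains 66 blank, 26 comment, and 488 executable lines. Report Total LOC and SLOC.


Total LOC = blank + comment + code
Total LOC = 66 + 26 + 488 = 580
SLOC (source only) = code = 488

Total LOC: 580, SLOC: 488


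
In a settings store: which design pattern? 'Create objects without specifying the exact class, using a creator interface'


This matches the Factory Method pattern

Factory Method


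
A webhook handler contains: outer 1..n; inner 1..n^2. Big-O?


Reasoning: n times n^2
Complexity: O(n^3)

O(n^3)


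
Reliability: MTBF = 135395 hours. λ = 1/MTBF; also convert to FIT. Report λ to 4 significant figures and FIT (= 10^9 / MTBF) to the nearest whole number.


Formula: λ = 1 / MTBF; FIT = λ × 1e9 = 1e9 / MTBF
λ = 1 / 135395 ≈ 7.386e-06 failures/hour
FIT = 1e9 / 135395 ≈ 7386 failures per 1e9 hours (nearest whole number)

λ = 7.386e-06 /h, FIT = 7386


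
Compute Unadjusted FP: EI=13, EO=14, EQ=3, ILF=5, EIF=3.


UFP = EI*4 + EO*5 + EQ*4 + ILF*10 + EIF*7
UFP = 13*4 + 14*5 + 3*4 + 5*10 + 3*7
UFP = 52 + 70 + 12 + 50 + 21
UFP = 205

205


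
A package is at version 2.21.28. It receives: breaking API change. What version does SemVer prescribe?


Current: 2.21.28
Change category: 'breaking API change' → major bump
SemVer rule: major bump → increment MAJOR, reset MINOR and PATCH to 0
New: 3.0.0

3.0.0


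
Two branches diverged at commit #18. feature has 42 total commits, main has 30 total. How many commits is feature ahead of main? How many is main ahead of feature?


Common ancestor: commit #18
feature commits after divergence: 42 - 18 = 24
main commits after divergence: 30 - 18 = 12
feature is 24 commits ahead of main
main is 12 commits ahead of feature

feature ahead: 24, main ahead: 12


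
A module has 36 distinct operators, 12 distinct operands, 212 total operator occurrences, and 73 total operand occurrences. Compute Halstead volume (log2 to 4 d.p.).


Formula: V = N * log2(η), where N = N1 + N2 and η = η1 + η2
η = 36 + 12 = 48
N = 212 + 73 = 285
log2(48) ≈ 5.5850
V = 285 * 5.5850 = 1591.73

1591.73


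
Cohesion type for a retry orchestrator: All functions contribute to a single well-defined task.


Reasoning: Best: single purpose
Type: Functional cohesion

Functional cohesion


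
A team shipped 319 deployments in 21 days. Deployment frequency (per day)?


Formula: deployments per day = releases / days
= 319 / 21
= 15.19 deploys/day
(equivalently, 106.33 deploys/week)

15.19 deploys/day


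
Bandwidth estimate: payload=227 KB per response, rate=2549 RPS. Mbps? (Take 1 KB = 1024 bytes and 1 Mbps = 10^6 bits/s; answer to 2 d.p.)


Formula: Mbps = payload_bytes * RPS * 8 / 1e6
Payload per request = 227 KB = 227 * 1024 = 232448 bytes
Total bytes/sec = 232448 * 2549 = 592509952
Total bits/sec = 592509952 * 8 = 4740079616
Mbps = 4740079616 / 1e6 = 4740.08

4740.08 Mbps


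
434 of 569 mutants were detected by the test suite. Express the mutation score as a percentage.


Mutation score = killed / total * 100
Mutation score = 434 / 569 * 100
Mutation score = 76.27%

76.27%


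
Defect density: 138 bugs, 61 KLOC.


Defect density = defects / KLOC
Defect density = 138 / 61
Defect density = 2.262 defects/KLOC

2.262 defects/KLOC


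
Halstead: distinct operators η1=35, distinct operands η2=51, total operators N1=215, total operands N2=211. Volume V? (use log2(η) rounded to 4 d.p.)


Formula: V = N * log2(η), where N = N1 + N2 and η = η1 + η2
η = 35 + 51 = 86
N = 215 + 211 = 426
log2(86) ≈ 6.4263
V = 426 * 6.4263 = 2737.60

2737.60


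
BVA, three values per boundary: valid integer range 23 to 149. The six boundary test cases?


Range: [23, 149]
Boundaries: just below min, min, min+1, max-1, max, just above max
Values: [22, 23, 24, 148, 149, 150]

[22, 23, 24, 148, 149, 150]


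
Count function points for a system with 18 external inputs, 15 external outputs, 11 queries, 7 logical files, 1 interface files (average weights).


UFP = EI*4 + EO*5 + EQ*4 + ILF*10 + EIF*7
UFP = 18*4 + 15*5 + 11*4 + 7*10 + 1*7
UFP = 72 + 75 + 44 + 70 + 7
UFP = 268

268


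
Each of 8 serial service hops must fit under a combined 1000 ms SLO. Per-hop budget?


Formula: per_stage = total_budget / stages
per_stage = 1000 / 8
per_stage = 125.0 ms

125.0 ms


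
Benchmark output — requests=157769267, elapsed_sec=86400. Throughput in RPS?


Formula: throughput = requests / seconds
throughput = 157769267 / 86400
throughput = 1826.03 requests/second

1826.03 requests/second


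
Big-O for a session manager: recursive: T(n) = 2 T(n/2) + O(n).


Reasoning: master theorem case 2 (merge-sort recurrence)
Complexity: O(n log n)

O(n log n)


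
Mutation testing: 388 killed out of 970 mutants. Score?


Mutation score = killed / total * 100
Mutation score = 388 / 970 * 100
Mutation score = 40.0%

40.0%


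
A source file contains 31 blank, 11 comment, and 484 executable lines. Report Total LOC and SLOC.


Total LOC = blank + comment + code
Total LOC = 31 + 11 + 484 = 526
SLOC (source only) = code = 484

Total LOC: 526, SLOC: 484


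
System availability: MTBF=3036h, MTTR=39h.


Availability = MTBF / (MTBF + MTTR)
Availability = 3036 / (3036 + 39)
Availability = 3036 / 3075
Availability = 98.7317%

98.7317%


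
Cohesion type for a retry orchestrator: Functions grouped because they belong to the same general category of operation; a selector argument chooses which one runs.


Reasoning: Grouped by category of activity, not by data or sequence
Type: Logical cohesion

Logical cohesion


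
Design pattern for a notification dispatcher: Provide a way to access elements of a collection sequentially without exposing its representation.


This matches the Iterator pattern

Iterator


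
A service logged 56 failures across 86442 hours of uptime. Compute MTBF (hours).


Formula: MTBF = Total operating time / Number of failures
MTBF = 86442 / 56
MTBF = 1543.61 hours

1543.61 hours


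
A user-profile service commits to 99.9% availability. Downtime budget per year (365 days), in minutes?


Formula: allowed downtime = period * (100 - SLA) / 100
Period (year (365 days)) = 525600 minutes
Unavailability fraction = (100 - 99.9) / 100
Allowed downtime = 525600 * (100 - 99.9) / 100
Allowed downtime = 525.6 minutes

525.6 minutes


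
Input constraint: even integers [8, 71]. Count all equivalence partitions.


Constraint: even integers in [8, 71]
Class 1: x < 8 — out-of-range invalid
Class 2: x in [8,71] but odd — wrong type invalid
Class 3: x in [8,71] and even — valid
Class 4: x > 71 — out-of-range invalid
Total equivalence classes: 4

4 equivalence classes


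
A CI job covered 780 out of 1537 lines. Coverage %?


Coverage = covered / total * 100
Coverage = 780 / 1537 * 100
Coverage = 50.75%

50.75%


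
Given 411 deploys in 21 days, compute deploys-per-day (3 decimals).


Formula: deployments per day = releases / days
= 411 / 21
= 19.571 deploys/day
(equivalently, 137.0 deploys/week)

19.571 deploys/day


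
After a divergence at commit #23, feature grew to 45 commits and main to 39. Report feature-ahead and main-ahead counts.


Common ancestor: commit #23
feature commits after divergence: 45 - 23 = 22
main commits after divergence: 39 - 23 = 16
feature is 22 commits ahead of main
main is 16 commits ahead of feature

feature ahead: 22, main ahead: 16


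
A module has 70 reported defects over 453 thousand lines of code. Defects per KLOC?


Defect density = defects / KLOC
Defect density = 70 / 453
Defect density = 0.155 defects/KLOC

0.155 defects/KLOC


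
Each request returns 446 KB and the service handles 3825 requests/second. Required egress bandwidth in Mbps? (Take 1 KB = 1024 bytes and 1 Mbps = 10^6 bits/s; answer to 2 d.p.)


Formula: Mbps = payload_bytes * RPS * 8 / 1e6
Payload per request = 446 KB = 446 * 1024 = 456704 bytes
Total bytes/sec = 456704 * 3825 = 1746892800
Total bits/sec = 1746892800 * 8 = 13975142400
Mbps = 13975142400 / 1e6 = 13975.14

13975.14 Mbps


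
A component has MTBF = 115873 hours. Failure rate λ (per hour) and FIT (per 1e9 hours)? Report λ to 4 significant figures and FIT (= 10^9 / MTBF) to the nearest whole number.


Formula: λ = 1 / MTBF; FIT = λ × 1e9 = 1e9 / MTBF
λ = 1 / 115873 ≈ 8.630e-06 failures/hour
FIT = 1e9 / 115873 ≈ 8630 failures per 1e9 hours (nearest whole number)

λ = 8.630e-06 /h, FIT = 8630


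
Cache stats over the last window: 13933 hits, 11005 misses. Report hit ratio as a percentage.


Formula: hit rate = hits / (hits + misses) * 100
hit rate = 13933 / (13933 + 11005) * 100
hit rate = 13933 / 24938 * 100
hit rate = 55.87%

55.87%


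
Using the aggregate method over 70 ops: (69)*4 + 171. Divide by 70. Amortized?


Formula: Amortized cost = Total cost / Operations
Total cost = (69 * 4) + (1 * 171)
Total cost = 276 + 171 = 447
Amortized = 447 / 70 = 6.3857

6.3857


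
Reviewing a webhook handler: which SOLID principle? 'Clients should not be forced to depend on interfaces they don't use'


This describes the Interface Segregation Principle (ISP)

Interface Segregation Principle (ISP)


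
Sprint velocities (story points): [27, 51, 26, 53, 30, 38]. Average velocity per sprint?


Formula: Avg velocity = Total points / Number of sprints
Points: [27, 51, 26, 53, 30, 38]
Sum = 27 + 51 + 26 + 53 + 30 + 38 = 225
Avg velocity = 225 / 6 = 37.5 points/sprint

37.5 points/sprint


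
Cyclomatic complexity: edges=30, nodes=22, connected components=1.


Formula: V(G) = E - N + 2P
V(G) = 30 - 22 + 2*1
V(G) = 8 + 2
V(G) = 10

10


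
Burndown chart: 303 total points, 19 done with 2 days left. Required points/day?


Formula: Required rate = Remaining points / Days left
Remaining = 303 - 19 = 284 points
Required rate = 284 / 2 = 142.0 points/day

142.0 points/day


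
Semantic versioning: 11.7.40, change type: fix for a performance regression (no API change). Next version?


Current: 11.7.40
Change category: 'fix for a performance regression (no API change)' → patch bump
SemVer rule: patch bump → increment PATCH (MAJOR and MINOR unchanged)
New: 11.7.41

11.7.41


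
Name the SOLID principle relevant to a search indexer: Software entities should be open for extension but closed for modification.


This describes the Open/Closed Principle (OCP)

Open/Closed Principle (OCP)


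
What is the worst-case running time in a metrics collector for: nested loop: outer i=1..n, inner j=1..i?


Reasoning: triangle: n(n+1)/2 ~ n^2/2
Complexity: O(n^2)

O(n^2)


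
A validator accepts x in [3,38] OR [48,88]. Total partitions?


Valid ranges: [3,38] and [48,88]
Class 1: x < 3 — invalid
Class 2: 3 ≤ x ≤ 38 — valid
Class 3: 38 < x < 48 — invalid (gap between ranges)
Class 4: 48 ≤ x ≤ 88 — valid
Class 5: x > 88 — invalid
Total equivalence classes: 5

5 equivalence classes


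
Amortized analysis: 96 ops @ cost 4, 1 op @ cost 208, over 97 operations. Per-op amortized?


Formula: Amortized cost = Total cost / Operations
Total cost = (96 * 4) + (1 * 208)
Total cost = 384 + 208 = 592
Amortized = 592 / 97 = 6.1031

6.1031


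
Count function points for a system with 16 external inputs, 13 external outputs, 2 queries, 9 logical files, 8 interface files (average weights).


UFP = EI*4 + EO*5 + EQ*4 + ILF*10 + EIF*7
UFP = 16*4 + 13*5 + 2*4 + 9*10 + 8*7
UFP = 64 + 65 + 8 + 90 + 56
UFP = 283

283


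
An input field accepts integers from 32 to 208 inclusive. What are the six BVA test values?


Range: [32, 208]
Boundaries: just below min, min, min+1, max-1, max, just above max
Values: [31, 32, 33, 207, 208, 209]

[31, 32, 33, 207, 208, 209]


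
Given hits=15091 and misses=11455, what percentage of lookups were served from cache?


Formula: hit rate = hits / (hits + misses) * 100
hit rate = 15091 / (15091 + 11455) * 100
hit rate = 15091 / 26546 * 100
hit rate = 56.85%

56.85%


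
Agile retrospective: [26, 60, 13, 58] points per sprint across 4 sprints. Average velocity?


Formula: Avg velocity = Total points / Number of sprints
Points: [26, 60, 13, 58]
Sum = 26 + 60 + 13 + 58 = 157
Avg velocity = 157 / 4 = 39.25 points/sprint

39.25 points/sprint


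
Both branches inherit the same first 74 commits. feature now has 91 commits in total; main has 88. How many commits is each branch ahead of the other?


Common ancestor: commit #74
feature commits after divergence: 91 - 74 = 17
main commits after divergence: 88 - 74 = 14
feature is 17 commits ahead of main
main is 14 commits ahead of feature

feature ahead: 17, main ahead: 14


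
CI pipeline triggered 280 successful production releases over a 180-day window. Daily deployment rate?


Formula: deployments per day = releases / days
= 280 / 180
= 1.556 deploys/day
(equivalently, 10.89 deploys/week)

1.556 deploys/day


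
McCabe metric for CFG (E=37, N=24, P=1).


Formula: V(G) = E - N + 2P
V(G) = 37 - 24 + 2*1
V(G) = 13 + 2
V(G) = 15

15


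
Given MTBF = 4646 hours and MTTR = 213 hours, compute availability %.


Availability = MTBF / (MTBF + MTTR)
Availability = 4646 / (4646 + 213)
Availability = 4646 / 4859
Availability = 95.6164%

95.6164%


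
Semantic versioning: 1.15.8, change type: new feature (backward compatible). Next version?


Current: 1.15.8
Change category: 'new feature (backward compatible)' → minor bump
SemVer rule: minor bump → increment MINOR, reset PATCH to 0 (MAJOR unchanged)
New: 1.16.0

1.16.0


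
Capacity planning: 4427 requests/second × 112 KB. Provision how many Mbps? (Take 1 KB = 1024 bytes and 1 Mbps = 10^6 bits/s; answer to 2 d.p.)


Formula: Mbps = payload_bytes * RPS * 8 / 1e6
Payload per request = 112 KB = 112 * 1024 = 114688 bytes
Total bytes/sec = 114688 * 4427 = 507723776
Total bits/sec = 507723776 * 8 = 4061790208
Mbps = 4061790208 / 1e6 = 4061.79

4061.79 Mbps


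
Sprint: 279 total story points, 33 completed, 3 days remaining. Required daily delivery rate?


Formula: Required rate = Remaining points / Days left
Remaining = 279 - 33 = 246 points
Required rate = 246 / 3 = 82.0 points/day

82.0 points/day


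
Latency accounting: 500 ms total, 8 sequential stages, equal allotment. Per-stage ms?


Formula: per_stage = total_budget / stages
per_stage = 500 / 8
per_stage = 62.5 ms

62.5 ms


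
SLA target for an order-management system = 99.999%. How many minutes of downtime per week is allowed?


Formula: allowed downtime = period * (100 - SLA) / 100
Period (week) = 10080 minutes
Unavailability fraction = (100 - 99.999) / 100
Allowed downtime = 10080 * (100 - 99.999) / 100
Allowed downtime = 0.1008 minutes

0.1008 minutes


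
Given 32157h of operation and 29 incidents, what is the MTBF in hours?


Formula: MTBF = Total operating time / Number of failures
MTBF = 32157 / 29
MTBF = 1108.86 hours

1108.86 hours


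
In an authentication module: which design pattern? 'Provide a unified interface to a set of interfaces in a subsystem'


This matches the Facade pattern

Facade


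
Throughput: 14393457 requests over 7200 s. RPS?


Formula: throughput = requests / seconds
throughput = 14393457 / 7200
throughput = 1999.09 requests/second

1999.09 requests/second


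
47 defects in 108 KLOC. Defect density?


Defect density = defects / KLOC
Defect density = 47 / 108
Defect density = 0.435 defects/KLOC

0.435 defects/KLOC


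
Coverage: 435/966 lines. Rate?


Coverage = covered / total * 100
Coverage = 435 / 966 * 100
Coverage = 45.03%

45.03%


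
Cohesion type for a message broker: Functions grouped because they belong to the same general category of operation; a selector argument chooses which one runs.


Reasoning: Grouped by category of activity, not by data or sequence
Type: Logical cohesion

Logical cohesion


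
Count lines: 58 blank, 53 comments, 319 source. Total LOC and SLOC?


Total LOC = blank + comment + code
Total LOC = 58 + 53 + 319 = 430
SLOC (source only) = code = 319

Total LOC: 430, SLOC: 319


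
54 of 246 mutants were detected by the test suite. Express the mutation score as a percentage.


Mutation score = killed / total * 100
Mutation score = 54 / 246 * 100
Mutation score = 21.95%

21.95%


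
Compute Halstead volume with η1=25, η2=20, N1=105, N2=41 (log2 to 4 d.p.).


Formula: V = N * log2(η), where N = N1 + N2 and η = η1 + η2
η = 25 + 20 = 45
N = 105 + 41 = 146
log2(45) ≈ 5.4919
V = 146 * 5.4919 = 801.82

801.82


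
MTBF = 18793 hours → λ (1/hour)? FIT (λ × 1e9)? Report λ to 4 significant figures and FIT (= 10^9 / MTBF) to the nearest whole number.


Formula: λ = 1 / MTBF; FIT = λ × 1e9 = 1e9 / MTBF
λ = 1 / 18793 ≈ 5.321e-05 failures/hour
FIT = 1e9 / 18793 ≈ 53211 failures per 1e9 hours (nearest whole number)

λ = 5.321e-05 /h, FIT = 53211


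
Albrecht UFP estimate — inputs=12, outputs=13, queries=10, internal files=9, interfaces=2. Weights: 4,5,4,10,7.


UFP = EI*4 + EO*5 + EQ*4 + ILF*10 + EIF*7
UFP = 12*4 + 13*5 + 10*4 + 9*10 + 2*7
UFP = 48 + 65 + 40 + 90 + 14
UFP = 257

257


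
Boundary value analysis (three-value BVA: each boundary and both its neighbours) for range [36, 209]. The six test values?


Range: [36, 209]
Boundaries: just below min, min, min+1, max-1, max, just above max
Values: [35, 36, 37, 208, 209, 210]

[35, 36, 37, 208, 209, 210]


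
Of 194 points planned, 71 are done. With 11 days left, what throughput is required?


Formula: Required rate = Remaining points / Days left
Remaining = 194 - 71 = 123 points
Required rate = 123 / 11 = 11.18 points/day

11.18 points/day


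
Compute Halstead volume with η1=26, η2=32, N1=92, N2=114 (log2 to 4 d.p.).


Formula: V = N * log2(η), where N = N1 + N2 and η = η1 + η2
η = 26 + 32 = 58
N = 92 + 114 = 206
log2(58) ≈ 5.8580
V = 206 * 5.8580 = 1206.75

1206.75


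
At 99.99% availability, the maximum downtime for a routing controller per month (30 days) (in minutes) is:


Formula: allowed downtime = period * (100 - SLA) / 100
Period (month (30 days)) = 43200 minutes
Unavailability fraction = (100 - 99.99) / 100
Allowed downtime = 43200 * (100 - 99.99) / 100
Allowed downtime = 4.32 minutes

4.32 minutes


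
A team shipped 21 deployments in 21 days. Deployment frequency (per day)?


Formula: deployments per day = releases / days
= 21 / 21
= 1.0 deploys/day
(equivalently, 7.0 deploys/week)

1.0 deploys/day


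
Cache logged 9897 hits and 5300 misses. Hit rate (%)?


Formula: hit rate = hits / (hits + misses) * 100
hit rate = 9897 / (9897 + 5300) * 100
hit rate = 9897 / 15197 * 100
hit rate = 65.12%

65.12%


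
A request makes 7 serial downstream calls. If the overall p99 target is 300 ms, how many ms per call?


Formula: per_stage = total_budget / stages
per_stage = 300 / 7
per_stage = 42.86 ms

42.86 ms


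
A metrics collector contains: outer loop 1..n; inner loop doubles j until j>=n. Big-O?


Reasoning: linear outer times logarithmic inner
Complexity: O(n log n)

O(n log n)


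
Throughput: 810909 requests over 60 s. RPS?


Formula: throughput = requests / seconds
throughput = 810909 / 60
throughput = 13515.15 requests/second

13515.15 requests/second


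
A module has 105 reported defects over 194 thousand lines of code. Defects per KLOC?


Defect density = defects / KLOC
Defect density = 105 / 194
Defect density = 0.541 defects/KLOC

0.541 defects/KLOC


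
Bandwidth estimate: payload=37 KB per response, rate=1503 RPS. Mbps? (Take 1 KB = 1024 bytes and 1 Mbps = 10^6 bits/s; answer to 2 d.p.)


Formula: Mbps = payload_bytes * RPS * 8 / 1e6
Payload per request = 37 KB = 37 * 1024 = 37888 bytes
Total bytes/sec = 37888 * 1503 = 56945664
Total bits/sec = 56945664 * 8 = 455565312
Mbps = 455565312 / 1e6 = 455.57

455.57 Mbps


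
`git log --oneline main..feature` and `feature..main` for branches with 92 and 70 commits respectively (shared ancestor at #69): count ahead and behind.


Common ancestor: commit #69
feature commits after divergence: 92 - 69 = 23
main commits after divergence: 70 - 69 = 1
feature is 23 commits ahead of main
main is 1 commits ahead of feature

feature ahead: 23, main ahead: 1


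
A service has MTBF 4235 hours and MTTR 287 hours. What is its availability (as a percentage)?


Availability = MTBF / (MTBF + MTTR)
Availability = 4235 / (4235 + 287)
Availability = 4235 / 4522
Availability = 93.6533%

93.6533%


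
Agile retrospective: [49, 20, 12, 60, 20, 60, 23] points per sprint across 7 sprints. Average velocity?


Formula: Avg velocity = Total points / Number of sprints
Points: [49, 20, 12, 60, 20, 60, 23]
Sum = 49 + 20 + 12 + 60 + 20 + 60 + 23 = 244
Avg velocity = 244 / 7 = 34.86 points/sprint

34.86 points/sprint


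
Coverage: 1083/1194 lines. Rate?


Coverage = covered / total * 100
Coverage = 1083 / 1194 * 100
Coverage = 90.7%

90.7%


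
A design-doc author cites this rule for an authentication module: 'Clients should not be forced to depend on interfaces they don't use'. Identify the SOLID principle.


This describes the Interface Segregation Principle (ISP)

Interface Segregation Principle (ISP)


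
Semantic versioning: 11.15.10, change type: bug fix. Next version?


Current: 11.15.10
Change category: 'bug fix' → patch bump
SemVer rule: patch bump → increment PATCH (MAJOR and MINOR unchanged)
New: 11.15.11

11.15.11


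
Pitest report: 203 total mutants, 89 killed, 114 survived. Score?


Mutation score = killed / total * 100
Mutation score = 89 / 203 * 100
Mutation score = 43.84%

43.84%


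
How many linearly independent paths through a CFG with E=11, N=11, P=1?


Formula: V(G) = E - N + 2P
V(G) = 11 - 11 + 2*1
V(G) = 0 + 2
V(G) = 2

2


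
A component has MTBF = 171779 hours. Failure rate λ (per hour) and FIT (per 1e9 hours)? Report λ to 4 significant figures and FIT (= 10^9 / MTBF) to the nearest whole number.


Formula: λ = 1 / MTBF; FIT = λ × 1e9 = 1e9 / MTBF
λ = 1 / 171779 ≈ 5.821e-06 failures/hour
FIT = 1e9 / 171779 ≈ 5821 failures per 1e9 hours (nearest whole number)

λ = 5.821e-06 /h, FIT = 5821


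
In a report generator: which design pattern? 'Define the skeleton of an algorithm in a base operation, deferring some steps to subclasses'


This matches the Template Method pattern

Template Method


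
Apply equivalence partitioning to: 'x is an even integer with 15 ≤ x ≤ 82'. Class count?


Constraint: even integers in [15, 82]
Class 1: x < 15 — out-of-range invalid
Class 2: x in [15,82] but odd — wrong type invalid
Class 3: x in [15,82] and even — valid
Class 4: x > 82 — out-of-range invalid
Total equivalence classes: 4

4 equivalence classes


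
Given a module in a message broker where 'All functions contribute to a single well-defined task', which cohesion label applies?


Reasoning: Best: single purpose
Type: Functional cohesion

Functional cohesion


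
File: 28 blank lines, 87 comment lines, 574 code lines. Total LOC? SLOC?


Total LOC = blank + comment + code
Total LOC = 28 + 87 + 574 = 689
SLOC (source only) = code = 574

Total LOC: 689, SLOC: 574


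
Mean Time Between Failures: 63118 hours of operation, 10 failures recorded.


Formula: MTBF = Total operating time / Number of failures
MTBF = 63118 / 10
MTBF = 6311.8 hours

6311.8 hours


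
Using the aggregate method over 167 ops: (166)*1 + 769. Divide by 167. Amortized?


Formula: Amortized cost = Total cost / Operations
Total cost = (166 * 1) + (1 * 769)
Total cost = 166 + 769 = 935
Amortized = 935 / 167 = 5.5988

5.5988


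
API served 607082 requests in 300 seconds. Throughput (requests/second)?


Formula: throughput = requests / seconds
throughput = 607082 / 300
throughput = 2023.61 requests/second

2023.61 requests/second


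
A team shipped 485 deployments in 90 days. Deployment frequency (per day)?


Formula: deployments per day = releases / days
= 485 / 90
= 5.389 deploys/day
(equivalently, 37.72 deploys/week)

5.389 deploys/day


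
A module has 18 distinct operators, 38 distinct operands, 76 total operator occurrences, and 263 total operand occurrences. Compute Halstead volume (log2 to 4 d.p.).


Formula: V = N * log2(η), where N = N1 + N2 and η = η1 + η2
η = 18 + 38 = 56
N = 76 + 263 = 339
log2(56) ≈ 5.8074
V = 339 * 5.8074 = 1968.71

1968.71


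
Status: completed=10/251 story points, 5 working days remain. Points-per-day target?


Formula: Required rate = Remaining points / Days left
Remaining = 251 - 10 = 241 points
Required rate = 241 / 5 = 48.2 points/day

48.2 points/day


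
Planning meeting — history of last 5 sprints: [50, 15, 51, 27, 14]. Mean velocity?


Formula: Avg velocity = Total points / Number of sprints
Points: [50, 15, 51, 27, 14]
Sum = 50 + 15 + 51 + 27 + 14 = 157
Avg velocity = 157 / 5 = 31.4 points/sprint

31.4 points/sprint


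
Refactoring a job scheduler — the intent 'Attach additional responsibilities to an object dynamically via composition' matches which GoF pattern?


This matches the Decorator pattern

Decorator


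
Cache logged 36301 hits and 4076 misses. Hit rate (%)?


Formula: hit rate = hits / (hits + misses) * 100
hit rate = 36301 / (36301 + 4076) * 100
hit rate = 36301 / 40377 * 100
hit rate = 89.91%

89.91%


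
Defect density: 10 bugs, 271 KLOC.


Defect density = defects / KLOC
Defect density = 10 / 271
Defect density = 0.037 defects/KLOC

0.037 defects/KLOC


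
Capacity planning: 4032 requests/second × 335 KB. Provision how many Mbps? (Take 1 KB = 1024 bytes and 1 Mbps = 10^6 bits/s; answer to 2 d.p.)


Formula: Mbps = payload_bytes * RPS * 8 / 1e6
Payload per request = 335 KB = 335 * 1024 = 343040 bytes
Total bytes/sec = 343040 * 4032 = 1383137280
Total bits/sec = 1383137280 * 8 = 11065098240
Mbps = 11065098240 / 1e6 = 11065.1

11065.1 Mbps


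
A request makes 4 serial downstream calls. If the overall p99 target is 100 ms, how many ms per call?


Formula: per_stage = total_budget / stages
per_stage = 100 / 4
per_stage = 25.0 ms

25.0 ms


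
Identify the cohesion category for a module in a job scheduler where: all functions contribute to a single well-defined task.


Reasoning: Best: single purpose
Type: Functional cohesion

Functional cohesion


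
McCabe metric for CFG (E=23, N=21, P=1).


Formula: V(G) = E - N + 2P
V(G) = 23 - 21 + 2*1
V(G) = 2 + 2
V(G) = 4

4


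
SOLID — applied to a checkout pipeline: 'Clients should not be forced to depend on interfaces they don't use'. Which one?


This describes the Interface Segregation Principle (ISP)

Interface Segregation Principle (ISP)


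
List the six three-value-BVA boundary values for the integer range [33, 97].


Range: [33, 97]
Boundaries: just below min, min, min+1, max-1, max, just above max
Values: [32, 33, 34, 96, 97, 98]

[32, 33, 34, 96, 97, 98]


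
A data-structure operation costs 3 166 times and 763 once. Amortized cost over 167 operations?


Formula: Amortized cost = Total cost / Operations
Total cost = (166 * 3) + (1 * 763)
Total cost = 498 + 763 = 1261
Amortized = 1261 / 167 = 7.5509

7.5509


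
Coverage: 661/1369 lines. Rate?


Coverage = covered / total * 100
Coverage = 661 / 1369 * 100
Coverage = 48.28%

48.28%


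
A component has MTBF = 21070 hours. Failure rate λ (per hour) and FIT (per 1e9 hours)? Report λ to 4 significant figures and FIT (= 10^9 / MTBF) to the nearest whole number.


Formula: λ = 1 / MTBF; FIT = λ × 1e9 = 1e9 / MTBF
λ = 1 / 21070 ≈ 4.746e-05 failures/hour
FIT = 1e9 / 21070 ≈ 47461 failures per 1e9 hours (nearest whole number)

λ = 4.746e-05 /h, FIT = 47461


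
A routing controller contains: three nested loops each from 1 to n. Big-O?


Reasoning: three levels of nesting over n
Complexity: O(n^3)

O(n^3)


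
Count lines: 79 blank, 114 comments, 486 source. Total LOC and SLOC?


Total LOC = blank + comment + code
Total LOC = 79 + 114 + 486 = 679
SLOC (source only) = code = 486

Total LOC: 679, SLOC: 486


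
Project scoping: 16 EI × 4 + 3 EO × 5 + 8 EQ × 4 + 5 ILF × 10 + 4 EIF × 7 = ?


UFP = EI*4 + EO*5 + EQ*4 + ILF*10 + EIF*7
UFP = 16*4 + 3*5 + 8*4 + 5*10 + 4*7
UFP = 64 + 15 + 32 + 50 + 28
UFP = 189

189
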